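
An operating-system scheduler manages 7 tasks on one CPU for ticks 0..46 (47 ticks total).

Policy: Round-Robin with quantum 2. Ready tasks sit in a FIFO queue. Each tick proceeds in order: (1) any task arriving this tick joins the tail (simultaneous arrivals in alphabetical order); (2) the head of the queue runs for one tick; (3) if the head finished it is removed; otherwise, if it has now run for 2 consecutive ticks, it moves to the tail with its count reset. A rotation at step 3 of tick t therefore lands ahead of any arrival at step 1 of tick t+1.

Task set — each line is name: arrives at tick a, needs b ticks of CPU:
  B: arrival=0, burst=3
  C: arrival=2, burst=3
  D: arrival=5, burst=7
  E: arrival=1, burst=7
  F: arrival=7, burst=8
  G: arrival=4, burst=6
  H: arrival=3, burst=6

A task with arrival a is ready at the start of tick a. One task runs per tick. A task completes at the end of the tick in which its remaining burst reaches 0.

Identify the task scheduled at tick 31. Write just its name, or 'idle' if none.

t=0: queue=[B] q_used=0 → run B
t=1: queue=[B,E] q_used=1 → run B
t=2: queue=[E,B,C] q_used=0 → run E
t=3: queue=[E,B,C,H] q_used=1 → run E
t=4: queue=[B,C,H,E,G] q_used=0 → run B
t=5: queue=[C,H,E,G,D] q_used=0 → run C
t=6: queue=[C,H,E,G,D] q_used=1 → run C
t=7: queue=[H,E,G,D,C,F] q_used=0 → run H
t=8: queue=[H,E,G,D,C,F] q_used=1 → run H
t=9: queue=[E,G,D,C,F,H] q_used=0 → run E
t=10: queue=[E,G,D,C,F,H] q_used=1 → run E
t=11: queue=[G,D,C,F,H,E] q_used=0 → run G
t=12: queue=[G,D,C,F,H,E] q_used=1 → run G
t=13: queue=[D,C,F,H,E,G] q_used=0 → run D
t=14: queue=[D,C,F,H,E,G] q_used=1 → run D
t=15: queue=[C,F,H,E,G,D] q_used=0 → run C
t=16: queue=[F,H,E,G,D] q_used=0 → run F
t=17: queue=[F,H,E,G,D] q_used=1 → run F
t=18: queue=[H,E,G,D,F] q_used=0 → run H
t=19: queue=[H,E,G,D,F] q_used=1 → run H
t=20: queue=[E,G,D,F,H] q_used=0 → run E
t=21: queue=[E,G,D,F,H] q_used=1 → run E
t=22: queue=[G,D,F,H,E] q_used=0 → run G
t=23: queue=[G,D,F,H,E] q_used=1 → run G
t=24: queue=[D,F,H,E,G] q_used=0 → run D
t=25: queue=[D,F,H,E,G] q_used=1 → run D
t=26: queue=[F,H,E,G,D] q_used=0 → run F
t=27: queue=[F,H,E,G,D] q_used=1 → run F
t=28: queue=[H,E,G,D,F] q_used=0 → run H
t=29: queue=[H,E,G,D,F] q_used=1 → run H
t=30: queue=[E,G,D,F] q_used=0 → run E
t=31: queue=[G,D,F] q_used=0 → run G
t=32: queue=[G,D,F] q_used=1 → run G
t=33: queue=[D,F] q_used=0 → run D
t=34: queue=[D,F] q_used=1 → run D
t=35: queue=[F,D] q_used=0 → run F
t=36: queue=[F,D] q_used=1 → run F
t=37: queue=[D,F] q_used=0 → run D
t=38: queue=[F] q_used=0 → run F
t=39: queue=[F] q_used=1 → run F
t=40: (idle)
t=41: (idle)
t=42: (idle)
t=43: (idle)
t=44: (idle)
t=45: (idle)
t=46: (idle)

running at tick 31 = G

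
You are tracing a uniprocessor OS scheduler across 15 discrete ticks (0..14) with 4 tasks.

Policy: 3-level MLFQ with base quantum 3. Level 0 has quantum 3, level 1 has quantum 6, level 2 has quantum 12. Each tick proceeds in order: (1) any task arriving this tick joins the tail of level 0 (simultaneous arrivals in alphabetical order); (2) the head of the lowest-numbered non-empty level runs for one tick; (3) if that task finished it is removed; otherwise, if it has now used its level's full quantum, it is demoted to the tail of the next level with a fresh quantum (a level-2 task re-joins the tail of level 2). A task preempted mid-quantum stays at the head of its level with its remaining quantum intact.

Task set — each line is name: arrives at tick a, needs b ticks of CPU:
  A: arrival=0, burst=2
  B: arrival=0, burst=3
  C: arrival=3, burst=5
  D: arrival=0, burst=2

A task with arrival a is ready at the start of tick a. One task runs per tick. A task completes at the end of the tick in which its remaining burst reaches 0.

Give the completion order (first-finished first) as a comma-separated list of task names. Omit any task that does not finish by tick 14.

completion order = A, B, D, C

t=0: L0/L1/L2 = ABD/-/- → run A
t=1: L0/L1/L2 = ABD/-/- → run A
t=2: L0/L1/L2 = BD/-/- → run B
t=3: L0/L1/L2 = BDC/-/- → run B
t=4: L0/L1/L2 = BDC/-/- → run B
t=5: L0/L1/L2 = DC/-/- → run D
t=6: L0/L1/L2 = DC/-/- → run D
t=7: L0/L1/L2 = C/-/- → run C
t=8: L0/L1/L2 = C/-/- → run C
t=9: L0/L1/L2 = C/-/- → run C
t=10: L0/L1/L2 = -/C/- → run C
t=11: L0/L1/L2 = -/C/- → run C
t=12: (idle)
t=13: (idle)
t=14: (idle)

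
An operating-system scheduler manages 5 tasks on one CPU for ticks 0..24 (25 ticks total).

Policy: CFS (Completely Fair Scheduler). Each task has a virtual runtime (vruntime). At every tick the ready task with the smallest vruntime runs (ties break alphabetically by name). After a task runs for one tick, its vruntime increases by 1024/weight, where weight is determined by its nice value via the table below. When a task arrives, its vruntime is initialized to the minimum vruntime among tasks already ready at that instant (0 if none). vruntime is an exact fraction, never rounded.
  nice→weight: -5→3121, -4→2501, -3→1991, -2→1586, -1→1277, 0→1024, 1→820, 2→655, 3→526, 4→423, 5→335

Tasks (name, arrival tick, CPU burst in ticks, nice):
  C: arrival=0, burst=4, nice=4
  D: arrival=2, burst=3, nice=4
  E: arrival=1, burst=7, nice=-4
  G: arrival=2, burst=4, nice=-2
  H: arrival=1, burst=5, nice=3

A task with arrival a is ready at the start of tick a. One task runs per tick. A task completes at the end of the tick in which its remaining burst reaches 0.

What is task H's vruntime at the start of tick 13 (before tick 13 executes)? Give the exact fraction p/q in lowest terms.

t=0: vr[C=0] → run C
t=1: vr[C=1024/423 E=1024/423 H=1024/423] → run C
t=2: vr[C=2048/423 D=1024/423 E=1024/423 G=1024/423 H=1024/423] → run D
t=3: vr[C=2048/423 D=2048/423 E=1024/423 G=1024/423 H=1024/423] → run E
t=4: vr[C=2048/423 D=2048/423 E=2994176/1057923 G=1024/423 H=1024/423] → run G
t=5: vr[C=2048/423 D=2048/423 E=2994176/1057923 G=1028608/335439 H=1024/423] → run H
t=6: vr[C=2048/423 D=2048/423 E=2994176/1057923 G=1028608/335439 H=485888/111249] → run E
t=7: vr[C=2048/423 D=2048/423 E=3427328/1057923 G=1028608/335439 H=485888/111249] → run G
t=8: vr[C=2048/423 D=2048/423 E=3427328/1057923 G=1245184/335439 H=485888/111249] → run E
t=9: vr[C=2048/423 D=2048/423 E=3860480/1057923 G=1245184/335439 H=485888/111249] → run E
t=10: vr[C=2048/423 D=2048/423 E=4293632/1057923 G=1245184/335439 H=485888/111249] → run G
t=11: vr[C=2048/423 D=2048/423 E=4293632/1057923 G=1461760/335439 H=485888/111249] → run E
t=12: vr[C=2048/423 D=2048/423 E=4726784/1057923 G=1461760/335439 H=485888/111249] → run G
t=13: vr[C=2048/423 D=2048/423 E=4726784/1057923 H=485888/111249] → run H
t=14: vr[C=2048/423 D=2048/423 E=4726784/1057923 H=702464/111249] → run E
t=15: vr[C=2048/423 D=2048/423 E=5159936/1057923 H=702464/111249] → run C
t=16: vr[C=1024/141 D=2048/423 E=5159936/1057923 H=702464/111249] → run D
t=17: vr[C=1024/141 D=1024/141 E=5159936/1057923 H=702464/111249] → run E
t=18: vr[C=1024/141 D=1024/141 H=702464/111249] → run H
t=19: vr[C=1024/141 D=1024/141 H=919040/111249] → run C
t=20: vr[D=1024/141 H=919040/111249] → run D
t=21: vr[H=919040/111249] → run H
t=22: vr[H=1135616/111249] → run H
t=23: (idle)
t=24: (idle)

vruntime(H, start of tick 13) = 485888/111249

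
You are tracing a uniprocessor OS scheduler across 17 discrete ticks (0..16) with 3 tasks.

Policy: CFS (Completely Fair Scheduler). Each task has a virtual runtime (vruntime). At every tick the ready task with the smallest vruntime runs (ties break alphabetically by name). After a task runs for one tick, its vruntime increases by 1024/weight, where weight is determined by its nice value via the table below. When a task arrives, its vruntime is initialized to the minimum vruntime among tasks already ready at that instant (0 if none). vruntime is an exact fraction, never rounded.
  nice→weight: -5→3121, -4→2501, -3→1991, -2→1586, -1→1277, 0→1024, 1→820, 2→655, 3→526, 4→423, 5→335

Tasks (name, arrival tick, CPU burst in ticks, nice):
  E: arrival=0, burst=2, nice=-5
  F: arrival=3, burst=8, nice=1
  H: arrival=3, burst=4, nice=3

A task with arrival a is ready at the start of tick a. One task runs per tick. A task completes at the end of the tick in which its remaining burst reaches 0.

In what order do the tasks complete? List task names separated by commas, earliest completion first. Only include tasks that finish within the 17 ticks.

t=0: vr[E=0] → run E
t=1: vr[E=1024/3121] → run E
t=2: (idle)
t=3: vr[F=0 H=0] → run F
t=4: vr[F=256/205 H=0] → run H
t=5: vr[F=256/205 H=512/263] → run F
t=6: vr[F=512/205 H=512/263] → run H
t=7: vr[F=512/205 H=1024/263] → run F
t=8: vr[F=768/205 H=1024/263] → run F
t=9: vr[F=1024/205 H=1024/263] → run H
t=10: vr[F=1024/205 H=1536/263] → run F
t=11: vr[F=256/41 H=1536/263] → run H
t=12: vr[F=256/41] → run F
t=13: vr[F=1536/205] → run F
t=14: vr[F=1792/205] → run F
t=15: (idle)
t=16: (idle)

completion order = E, H, F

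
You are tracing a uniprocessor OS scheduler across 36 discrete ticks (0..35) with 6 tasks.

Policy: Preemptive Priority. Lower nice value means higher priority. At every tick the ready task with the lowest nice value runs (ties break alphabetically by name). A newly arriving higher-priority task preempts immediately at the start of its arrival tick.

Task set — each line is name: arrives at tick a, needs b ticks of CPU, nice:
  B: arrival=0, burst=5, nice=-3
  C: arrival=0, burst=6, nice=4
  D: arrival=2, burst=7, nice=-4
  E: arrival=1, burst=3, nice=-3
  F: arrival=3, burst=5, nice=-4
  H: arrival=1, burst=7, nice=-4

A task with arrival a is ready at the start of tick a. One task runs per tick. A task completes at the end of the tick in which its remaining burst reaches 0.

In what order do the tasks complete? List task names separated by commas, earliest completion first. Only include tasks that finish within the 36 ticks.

t=0: ready={B,C} → run B
t=1: ready={B,C,E,H} → run H
t=2: ready={B,C,D,E,H} → run D
t=3: ready={B,C,D,E,F,H} → run D
t=4: ready={B,C,D,E,F,H} → run D
t=5: ready={B,C,D,E,F,H} → run D
t=6: ready={B,C,D,E,F,H} → run D
t=7: ready={B,C,D,E,F,H} → run D
t=8: ready={B,C,D,E,F,H} → run D
t=9: ready={B,C,E,F,H} → run F
t=10: ready={B,C,E,F,H} → run F
t=11: ready={B,C,E,F,H} → run F
t=12: ready={B,C,E,F,H} → run F
t=13: ready={B,C,E,F,H} → run F
t=14: ready={B,C,E,H} → run H
t=15: ready={B,C,E,H} → run H
t=16: ready={B,C,E,H} → run H
t=17: ready={B,C,E,H} → run H
t=18: ready={B,C,E,H} → run H
t=19: ready={B,C,E,H} → run H
t=20: ready={B,C,E} → run B
t=21: ready={B,C,E} → run B
t=22: ready={B,C,E} → run B
t=23: ready={B,C,E} → run B
t=24: ready={C,E} → run E
t=25: ready={C,E} → run E
t=26: ready={C,E} → run E
t=27: ready={C} → run C
t=28: ready={C} → run C
t=29: ready={C} → run C
t=30: ready={C} → run C
t=31: ready={C} → run C
t=32: ready={C} → run C
t=33: (idle)
t=34: (idle)
t=35: (idle)

completion order = D, F, H, B, E, C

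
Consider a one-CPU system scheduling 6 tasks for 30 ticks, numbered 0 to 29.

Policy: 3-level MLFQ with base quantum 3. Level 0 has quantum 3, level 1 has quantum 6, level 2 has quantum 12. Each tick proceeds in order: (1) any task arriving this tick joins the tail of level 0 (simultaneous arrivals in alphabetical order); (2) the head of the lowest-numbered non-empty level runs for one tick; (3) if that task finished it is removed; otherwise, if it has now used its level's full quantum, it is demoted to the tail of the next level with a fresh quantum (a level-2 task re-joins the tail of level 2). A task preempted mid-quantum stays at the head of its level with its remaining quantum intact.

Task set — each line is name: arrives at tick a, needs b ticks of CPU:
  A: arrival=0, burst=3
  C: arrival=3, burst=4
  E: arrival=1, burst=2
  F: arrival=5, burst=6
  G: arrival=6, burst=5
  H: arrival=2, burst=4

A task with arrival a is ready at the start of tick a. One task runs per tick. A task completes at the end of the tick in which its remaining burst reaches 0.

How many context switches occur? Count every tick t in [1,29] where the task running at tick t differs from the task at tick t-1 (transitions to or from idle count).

t=0: L0/L1/L2 = A/-/- → run A
t=1: L0/L1/L2 = AE/-/- → run A
t=2: L0/L1/L2 = AEH/-/- → run A
t=3: L0/L1/L2 = EHC/-/- → run E
t=4: L0/L1/L2 = EHC/-/- → run E
t=5: L0/L1/L2 = HCF/-/- → run H
t=6: L0/L1/L2 = HCFG/-/- → run H
t=7: L0/L1/L2 = HCFG/-/- → run H
t=8: L0/L1/L2 = CFG/H/- → run C
t=9: L0/L1/L2 = CFG/H/- → run C
t=10: L0/L1/L2 = CFG/H/- → run C
t=11: L0/L1/L2 = FG/HC/- → run F
t=12: L0/L1/L2 = FG/HC/- → run F
t=13: L0/L1/L2 = FG/HC/- → run F
t=14: L0/L1/L2 = G/HCF/- → run G
t=15: L0/L1/L2 = G/HCF/- → run G
t=16: L0/L1/L2 = G/HCF/- → run G
t=17: L0/L1/L2 = -/HCFG/- → run H
t=18: L0/L1/L2 = -/CFG/- → run C
t=19: L0/L1/L2 = -/FG/- → run F
t=20: L0/L1/L2 = -/FG/- → run F
t=21: L0/L1/L2 = -/FG/- → run F
t=22: L0/L1/L2 = -/G/- → run G
t=23: L0/L1/L2 = -/G/- → run G
t=24: (idle)
t=25: (idle)
t=26: (idle)
t=27: (idle)
t=28: (idle)
t=29: (idle)

context switches = 10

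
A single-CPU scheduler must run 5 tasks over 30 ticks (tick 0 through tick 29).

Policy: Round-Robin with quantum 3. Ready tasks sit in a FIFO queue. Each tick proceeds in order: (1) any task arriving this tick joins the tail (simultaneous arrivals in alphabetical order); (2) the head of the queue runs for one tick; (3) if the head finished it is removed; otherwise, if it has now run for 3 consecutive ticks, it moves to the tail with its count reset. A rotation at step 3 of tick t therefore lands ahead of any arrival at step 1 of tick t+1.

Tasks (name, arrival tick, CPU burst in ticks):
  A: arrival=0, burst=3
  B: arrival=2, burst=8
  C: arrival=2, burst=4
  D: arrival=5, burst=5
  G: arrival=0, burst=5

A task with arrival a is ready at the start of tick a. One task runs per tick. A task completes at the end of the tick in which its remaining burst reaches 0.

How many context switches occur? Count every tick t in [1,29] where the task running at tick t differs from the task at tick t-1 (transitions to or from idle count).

t=0: queue=[A,G] q_used=0 → run A
t=1: queue=[A,G] q_used=1 → run A
t=2: queue=[A,G,B,C] q_used=2 → run A
t=3: queue=[G,B,C] q_used=0 → run G
t=4: queue=[G,B,C] q_used=1 → run G
t=5: queue=[G,B,C,D] q_used=2 → run G
t=6: queue=[B,C,D,G] q_used=0 → run B
t=7: queue=[B,C,D,G] q_used=1 → run B
t=8: queue=[B,C,D,G] q_used=2 → run B
t=9: queue=[C,D,G,B] q_used=0 → run C
t=10: queue=[C,D,G,B] q_used=1 → run C
t=11: queue=[C,D,G,B] q_used=2 → run C
t=12: queue=[D,G,B,C] q_used=0 → run D
t=13: queue=[D,G,B,C] q_used=1 → run D
t=14: queue=[D,G,B,C] q_used=2 → run D
t=15: queue=[G,B,C,D] q_used=0 → run G
t=16: queue=[G,B,C,D] q_used=1 → run G
t=17: queue=[B,C,D] q_used=0 → run B
t=18: queue=[B,C,D] q_used=1 → run B
t=19: queue=[B,C,D] q_used=2 → run B
t=20: queue=[C,D,B] q_used=0 → run C
t=21: queue=[D,B] q_used=0 → run D
t=22: queue=[D,B] q_used=1 → run D
t=23: queue=[B] q_used=0 → run B
t=24: queue=[B] q_used=1 → run B
t=25: (idle)
t=26: (idle)
t=27: (idle)
t=28: (idle)
t=29: (idle)

context switches = 10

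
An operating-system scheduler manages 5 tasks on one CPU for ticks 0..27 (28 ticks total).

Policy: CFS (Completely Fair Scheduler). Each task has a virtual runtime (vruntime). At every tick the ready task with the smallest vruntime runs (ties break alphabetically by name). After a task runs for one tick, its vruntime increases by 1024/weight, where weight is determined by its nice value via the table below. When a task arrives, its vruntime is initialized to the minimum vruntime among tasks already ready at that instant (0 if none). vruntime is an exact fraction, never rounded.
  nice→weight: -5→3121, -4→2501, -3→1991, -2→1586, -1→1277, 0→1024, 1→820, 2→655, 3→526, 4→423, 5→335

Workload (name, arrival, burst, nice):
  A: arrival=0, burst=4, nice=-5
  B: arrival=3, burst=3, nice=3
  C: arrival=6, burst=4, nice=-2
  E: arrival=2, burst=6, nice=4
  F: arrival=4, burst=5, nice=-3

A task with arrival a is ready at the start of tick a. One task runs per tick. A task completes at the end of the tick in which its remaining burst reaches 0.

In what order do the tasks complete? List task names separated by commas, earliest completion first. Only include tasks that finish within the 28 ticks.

t=0: vr[A=0] → run A
t=1: vr[A=1024/3121] → run A
t=2: vr[A=2048/3121 E=2048/3121] → run A
t=3: vr[A=3072/3121 B=2048/3121 E=2048/3121] → run B
t=4: vr[A=3072/3121 B=2136576/820823 E=2048/3121 F=2048/3121] → run E
t=5: vr[A=3072/3121 B=2136576/820823 E=4062208/1320183 F=2048/3121] → run F
t=6: vr[A=3072/3121 B=2136576/820823 C=3072/3121 E=4062208/1320183 F=7273472/6213911] → run A
t=7: vr[B=2136576/820823 C=3072/3121 E=4062208/1320183 F=7273472/6213911] → run C
t=8: vr[B=2136576/820823 C=4034048/2474953 E=4062208/1320183 F=7273472/6213911] → run F
t=9: vr[B=2136576/820823 C=4034048/2474953 E=4062208/1320183 F=10469376/6213911] → run C
t=10: vr[B=2136576/820823 C=5632000/2474953 E=4062208/1320183 F=10469376/6213911] → run F
t=11: vr[B=2136576/820823 C=5632000/2474953 E=4062208/1320183 F=13665280/6213911] → run F
t=12: vr[B=2136576/820823 C=5632000/2474953 E=4062208/1320183 F=16861184/6213911] → run C
t=13: vr[B=2136576/820823 C=7229952/2474953 E=4062208/1320183 F=16861184/6213911] → run B
t=14: vr[B=3734528/820823 C=7229952/2474953 E=4062208/1320183 F=16861184/6213911] → run F
t=15: vr[B=3734528/820823 C=7229952/2474953 E=4062208/1320183] → run C
t=16: vr[B=3734528/820823 E=4062208/1320183] → run E
t=17: vr[B=3734528/820823 E=7258112/1320183] → run B
t=18: vr[E=7258112/1320183] → run E
t=19: vr[E=3484672/440061] → run E
t=20: vr[E=13649920/1320183] → run E
t=21: vr[E=16845824/1320183] → run E
t=22: (idle)
t=23: (idle)
t=24: (idle)
t=25: (idle)
t=26: (idle)
t=27: (idle)

completion order = A, F, C, B, E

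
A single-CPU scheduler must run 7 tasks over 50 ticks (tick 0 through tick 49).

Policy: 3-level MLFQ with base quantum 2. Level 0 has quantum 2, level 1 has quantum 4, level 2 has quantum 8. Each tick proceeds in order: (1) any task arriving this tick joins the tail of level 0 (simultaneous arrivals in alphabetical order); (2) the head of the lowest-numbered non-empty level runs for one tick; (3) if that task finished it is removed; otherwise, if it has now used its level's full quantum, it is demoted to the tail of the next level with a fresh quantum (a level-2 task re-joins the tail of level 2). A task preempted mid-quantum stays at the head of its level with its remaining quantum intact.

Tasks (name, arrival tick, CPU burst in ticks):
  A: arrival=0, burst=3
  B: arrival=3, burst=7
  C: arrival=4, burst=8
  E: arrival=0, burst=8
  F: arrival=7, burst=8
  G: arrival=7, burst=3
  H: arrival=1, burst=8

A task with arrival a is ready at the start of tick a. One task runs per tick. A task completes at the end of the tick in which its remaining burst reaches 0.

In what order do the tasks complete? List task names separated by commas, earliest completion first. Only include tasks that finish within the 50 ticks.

t=0: L0/L1/L2 = AE/-/- → run A
t=1: L0/L1/L2 = AEH/-/- → run A
t=2: L0/L1/L2 = EH/A/- → run E
t=3: L0/L1/L2 = EHB/A/- → run E
t=4: L0/L1/L2 = HBC/AE/- → run H
t=5: L0/L1/L2 = HBC/AE/- → run H
t=6: L0/L1/L2 = BC/AEH/- → run B
t=7: L0/L1/L2 = BCFG/AEH/- → run B
t=8: L0/L1/L2 = CFG/AEHB/- → run C
t=9: L0/L1/L2 = CFG/AEHB/- → run C
t=10: L0/L1/L2 = FG/AEHBC/- → run F
t=11: L0/L1/L2 = FG/AEHBC/- → run F
t=12: L0/L1/L2 = G/AEHBCF/- → run G
t=13: L0/L1/L2 = G/AEHBCF/- → run G
t=14: L0/L1/L2 = -/AEHBCFG/- → run A
t=15: L0/L1/L2 = -/EHBCFG/- → run E
t=16: L0/L1/L2 = -/EHBCFG/- → run E
t=17: L0/L1/L2 = -/EHBCFG/- → run E
t=18: L0/L1/L2 = -/EHBCFG/- → run E
t=19: L0/L1/L2 = -/HBCFG/E → run H
t=20: L0/L1/L2 = -/HBCFG/E → run H
t=21: L0/L1/L2 = -/HBCFG/E → run H
t=22: L0/L1/L2 = -/HBCFG/E → run H
t=23: L0/L1/L2 = -/BCFG/EH → run B
t=24: L0/L1/L2 = -/BCFG/EH → run B
t=25: L0/L1/L2 = -/BCFG/EH → run B
t=26: L0/L1/L2 = -/BCFG/EH → run B
t=27: L0/L1/L2 = -/CFG/EHB → run C
t=28: L0/L1/L2 = -/CFG/EHB → run C
t=29: L0/L1/L2 = -/CFG/EHB → run C
t=30: L0/L1/L2 = -/CFG/EHB → run C
t=31: L0/L1/L2 = -/FG/EHBC → run F
t=32: L0/L1/L2 = -/FG/EHBC → run F
t=33: L0/L1/L2 = -/FG/EHBC → run F
t=34: L0/L1/L2 = -/FG/EHBC → run F
t=35: L0/L1/L2 = -/G/EHBCF → run G
t=36: L0/L1/L2 = -/-/EHBCF → run E
t=37: L0/L1/L2 = -/-/EHBCF → run E
t=38: L0/L1/L2 = -/-/HBCF → run H
t=39: L0/L1/L2 = -/-/HBCF → run H
t=40: L0/L1/L2 = -/-/BCF → run B
t=41: L0/L1/L2 = -/-/CF → run C
t=42: L0/L1/L2 = -/-/CF → run C
t=43: L0/L1/L2 = -/-/F → run F
t=44: L0/L1/L2 = -/-/F → run F
t=45: (idle)
t=46: (idle)
t=47: (idle)
t=48: (idle)
t=49: (idle)

completion order = A, G, E, H, B, C, F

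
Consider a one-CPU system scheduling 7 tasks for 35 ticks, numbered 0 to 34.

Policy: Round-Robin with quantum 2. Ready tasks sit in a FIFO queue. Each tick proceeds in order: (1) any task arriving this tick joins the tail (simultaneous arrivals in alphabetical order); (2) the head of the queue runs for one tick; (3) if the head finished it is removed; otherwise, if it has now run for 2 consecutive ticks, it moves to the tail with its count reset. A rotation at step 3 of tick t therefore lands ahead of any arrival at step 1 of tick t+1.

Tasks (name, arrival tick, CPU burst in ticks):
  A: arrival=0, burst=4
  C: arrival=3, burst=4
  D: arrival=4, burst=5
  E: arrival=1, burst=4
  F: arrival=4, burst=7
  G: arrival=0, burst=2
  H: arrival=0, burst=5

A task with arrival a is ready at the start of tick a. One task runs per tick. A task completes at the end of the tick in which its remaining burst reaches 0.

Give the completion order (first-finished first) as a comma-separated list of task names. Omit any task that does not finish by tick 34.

completion order = G, A, E, C, H, D, F

t=0: queue=[A,G,H] q_used=0 → run A
t=1: queue=[A,G,H,E] q_used=1 → run A
t=2: queue=[G,H,E,A] q_used=0 → run G
t=3: queue=[G,H,E,A,C] q_used=1 → run G
t=4: queue=[H,E,A,C,D,F] q_used=0 → run H
t=5: queue=[H,E,A,C,D,F] q_used=1 → run H
t=6: queue=[E,A,C,D,F,H] q_used=0 → run E
t=7: queue=[E,A,C,D,F,H] q_used=1 → run E
t=8: queue=[A,C,D,F,H,E] q_used=0 → run A
t=9: queue=[A,C,D,F,H,E] q_used=1 → run A
t=10: queue=[C,D,F,H,E] q_used=0 → run C
t=11: queue=[C,D,F,H,E] q_used=1 → run C
t=12: queue=[D,F,H,E,C] q_used=0 → run D
t=13: queue=[D,F,H,E,C] q_used=1 → run D
t=14: queue=[F,H,E,C,D] q_used=0 → run F
t=15: queue=[F,H,E,C,D] q_used=1 → run F
t=16: queue=[H,E,C,D,F] q_used=0 → run H
t=17: queue=[H,E,C,D,F] q_used=1 → run H
t=18: queue=[E,C,D,F,H] q_used=0 → run E
t=19: queue=[E,C,D,F,H] q_used=1 → run E
t=20: queue=[C,D,F,H] q_used=0 → run C
t=21: queue=[C,D,F,H] q_used=1 → run C
t=22: queue=[D,F,H] q_used=0 → run D
t=23: queue=[D,F,H] q_used=1 → run D
t=24: queue=[F,H,D] q_used=0 → run F
t=25: queue=[F,H,D] q_used=1 → run F
t=26: queue=[H,D,F] q_used=0 → run H
t=27: queue=[D,F] q_used=0 → run D
t=28: queue=[F] q_used=0 → run F
t=29: queue=[F] q_used=1 → run F
t=30: queue=[F] q_used=0 → run F
t=31: (idle)
t=32: (idle)
t=33: (idle)
t=34: (idle)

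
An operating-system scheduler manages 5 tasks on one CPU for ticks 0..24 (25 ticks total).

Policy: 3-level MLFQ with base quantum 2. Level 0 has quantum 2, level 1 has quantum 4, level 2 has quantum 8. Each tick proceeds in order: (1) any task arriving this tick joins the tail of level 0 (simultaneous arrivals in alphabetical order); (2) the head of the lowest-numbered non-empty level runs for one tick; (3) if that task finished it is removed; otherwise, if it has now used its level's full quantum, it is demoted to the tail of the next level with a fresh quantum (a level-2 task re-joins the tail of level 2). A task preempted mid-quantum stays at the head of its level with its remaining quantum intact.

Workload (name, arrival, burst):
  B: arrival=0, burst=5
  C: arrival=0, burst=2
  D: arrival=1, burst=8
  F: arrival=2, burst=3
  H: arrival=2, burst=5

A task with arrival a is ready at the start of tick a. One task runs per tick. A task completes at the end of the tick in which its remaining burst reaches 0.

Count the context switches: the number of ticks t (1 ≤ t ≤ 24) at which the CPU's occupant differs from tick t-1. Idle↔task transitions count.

context switches = 10

t=0: L0/L1/L2 = BC/-/- → run B
t=1: L0/L1/L2 = BCD/-/- → run B
t=2: L0/L1/L2 = CDFH/B/- → run C
t=3: L0/L1/L2 = CDFH/B/- → run C
t=4: L0/L1/L2 = DFH/B/- → run D
t=5: L0/L1/L2 = DFH/B/- → run D
t=6: L0/L1/L2 = FH/BD/- → run F
t=7: L0/L1/L2 = FH/BD/- → run F
t=8: L0/L1/L2 = H/BDF/- → run H
t=9: L0/L1/L2 = H/BDF/- → run H
t=10: L0/L1/L2 = -/BDFH/- → run B
t=11: L0/L1/L2 = -/BDFH/- → run B
t=12: L0/L1/L2 = -/BDFH/- → run B
t=13: L0/L1/L2 = -/DFH/- → run D
t=14: L0/L1/L2 = -/DFH/- → run D
t=15: L0/L1/L2 = -/DFH/- → run D
t=16: L0/L1/L2 = -/DFH/- → run D
t=17: L0/L1/L2 = -/FH/D → run F
t=18: L0/L1/L2 = -/H/D → run H
t=19: L0/L1/L2 = -/H/D → run H
t=20: L0/L1/L2 = -/H/D → run H
t=21: L0/L1/L2 = -/-/D → run D
t=22: L0/L1/L2 = -/-/D → run D
t=23: (idle)
t=24: (idle)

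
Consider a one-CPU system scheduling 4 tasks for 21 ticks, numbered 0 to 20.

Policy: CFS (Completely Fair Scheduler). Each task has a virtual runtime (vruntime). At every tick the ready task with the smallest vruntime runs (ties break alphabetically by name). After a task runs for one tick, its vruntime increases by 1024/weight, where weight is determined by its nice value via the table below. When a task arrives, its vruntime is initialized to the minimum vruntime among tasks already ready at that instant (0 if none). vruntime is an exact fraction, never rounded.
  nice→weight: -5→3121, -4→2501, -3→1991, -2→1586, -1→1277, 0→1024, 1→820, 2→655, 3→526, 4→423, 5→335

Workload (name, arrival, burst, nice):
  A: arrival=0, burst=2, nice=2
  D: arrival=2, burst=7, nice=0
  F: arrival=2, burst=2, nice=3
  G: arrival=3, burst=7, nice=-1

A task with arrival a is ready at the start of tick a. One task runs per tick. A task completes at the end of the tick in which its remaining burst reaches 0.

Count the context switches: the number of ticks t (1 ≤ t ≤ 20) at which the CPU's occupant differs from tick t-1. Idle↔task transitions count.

context switches = 14

t=0: vr[A=0] → run A
t=1: vr[A=1024/655] → run A
t=2: vr[D=0 F=0] → run D
t=3: vr[D=1 F=0 G=0] → run F
t=4: vr[D=1 F=512/263 G=0] → run G
t=5: vr[D=1 F=512/263 G=1024/1277] → run G
t=6: vr[D=1 F=512/263 G=2048/1277] → run D
t=7: vr[D=2 F=512/263 G=2048/1277] → run G
t=8: vr[D=2 F=512/263 G=3072/1277] → run F
t=9: vr[D=2 G=3072/1277] → run D
t=10: vr[D=3 G=3072/1277] → run G
t=11: vr[D=3 G=4096/1277] → run D
t=12: vr[D=4 G=4096/1277] → run G
t=13: vr[D=4 G=5120/1277] → run D
t=14: vr[D=5 G=5120/1277] → run G
t=15: vr[D=5 G=6144/1277] → run G
t=16: vr[D=5] → run D
t=17: vr[D=6] → run D
t=18: (idle)
t=19: (idle)
t=20: (idle)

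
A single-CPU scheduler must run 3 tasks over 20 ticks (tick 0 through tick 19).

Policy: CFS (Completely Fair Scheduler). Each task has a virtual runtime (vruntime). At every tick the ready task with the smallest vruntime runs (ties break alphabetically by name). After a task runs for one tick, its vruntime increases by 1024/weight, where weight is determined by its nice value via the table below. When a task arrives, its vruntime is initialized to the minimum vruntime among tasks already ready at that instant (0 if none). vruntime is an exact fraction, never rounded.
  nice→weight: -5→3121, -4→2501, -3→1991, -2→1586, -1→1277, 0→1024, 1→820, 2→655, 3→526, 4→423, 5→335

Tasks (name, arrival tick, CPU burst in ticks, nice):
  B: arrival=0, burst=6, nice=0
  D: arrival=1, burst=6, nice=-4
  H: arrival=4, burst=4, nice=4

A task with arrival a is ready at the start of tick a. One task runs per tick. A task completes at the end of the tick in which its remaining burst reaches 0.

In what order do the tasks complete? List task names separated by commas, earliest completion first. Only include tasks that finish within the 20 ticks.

completion order = D, B, H

t=0: vr[B=0] → run B
t=1: vr[B=1 D=1] → run B
t=2: vr[B=2 D=1] → run D
t=3: vr[B=2 D=3525/2501] → run D
t=4: vr[B=2 D=4549/2501 H=4549/2501] → run D
t=5: vr[B=2 D=5573/2501 H=4549/2501] → run H
t=6: vr[B=2 D=5573/2501 H=4485251/1057923] → run B
t=7: vr[B=3 D=5573/2501 H=4485251/1057923] → run D
t=8: vr[B=3 D=6597/2501 H=4485251/1057923] → run D
t=9: vr[B=3 D=7621/2501 H=4485251/1057923] → run B
t=10: vr[B=4 D=7621/2501 H=4485251/1057923] → run D
t=11: vr[B=4 H=4485251/1057923] → run B
t=12: vr[B=5 H=4485251/1057923] → run H
t=13: vr[B=5 H=7046275/1057923] → run B
t=14: vr[H=7046275/1057923] → run H
t=15: vr[H=3202433/352641] → run H
t=16: (idle)
t=17: (idle)
t=18: (idle)
t=19: (idle)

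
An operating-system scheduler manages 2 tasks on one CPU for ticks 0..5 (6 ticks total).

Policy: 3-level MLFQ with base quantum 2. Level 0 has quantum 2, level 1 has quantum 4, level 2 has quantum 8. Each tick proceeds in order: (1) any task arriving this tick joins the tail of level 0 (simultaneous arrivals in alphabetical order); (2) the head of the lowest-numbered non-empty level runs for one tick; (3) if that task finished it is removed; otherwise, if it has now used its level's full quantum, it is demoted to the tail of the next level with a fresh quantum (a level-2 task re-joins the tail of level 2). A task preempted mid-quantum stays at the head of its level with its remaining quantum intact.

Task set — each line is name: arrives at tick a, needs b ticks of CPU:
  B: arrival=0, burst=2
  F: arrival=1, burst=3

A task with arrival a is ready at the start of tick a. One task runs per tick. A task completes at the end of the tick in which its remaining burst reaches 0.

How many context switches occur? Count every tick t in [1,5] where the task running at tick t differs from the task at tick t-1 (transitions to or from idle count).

context switches = 2

t=0: L0/L1/L2 = B/-/- → run B
t=1: L0/L1/L2 = BF/-/- → run B
t=2: L0/L1/L2 = F/-/- → run F
t=3: L0/L1/L2 = F/-/- → run F
t=4: L0/L1/L2 = -/F/- → run F
t=5: (idle)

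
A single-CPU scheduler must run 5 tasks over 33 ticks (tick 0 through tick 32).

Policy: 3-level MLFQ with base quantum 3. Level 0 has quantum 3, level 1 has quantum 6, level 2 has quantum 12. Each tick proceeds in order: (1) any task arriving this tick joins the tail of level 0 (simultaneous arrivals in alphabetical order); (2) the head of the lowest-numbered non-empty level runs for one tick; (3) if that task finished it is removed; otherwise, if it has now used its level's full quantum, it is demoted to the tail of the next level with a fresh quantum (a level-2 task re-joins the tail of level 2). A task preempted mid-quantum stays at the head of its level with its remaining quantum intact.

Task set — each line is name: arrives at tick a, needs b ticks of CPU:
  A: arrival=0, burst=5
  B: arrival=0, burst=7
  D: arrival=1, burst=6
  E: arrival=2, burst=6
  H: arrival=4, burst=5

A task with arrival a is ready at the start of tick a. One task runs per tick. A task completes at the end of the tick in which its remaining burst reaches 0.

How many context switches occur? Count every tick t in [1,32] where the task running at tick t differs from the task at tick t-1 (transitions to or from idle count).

t=0: L0/L1/L2 = AB/-/- → run A
t=1: L0/L1/L2 = ABD/-/- → run A
t=2: L0/L1/L2 = ABDE/-/- → run A
t=3: L0/L1/L2 = BDE/A/- → run B
t=4: L0/L1/L2 = BDEH/A/- → run B
t=5: L0/L1/L2 = BDEH/A/- → run B
t=6: L0/L1/L2 = DEH/AB/- → run D
t=7: L0/L1/L2 = DEH/AB/- → run D
t=8: L0/L1/L2 = DEH/AB/- → run D
t=9: L0/L1/L2 = EH/ABD/- → run E
t=10: L0/L1/L2 = EH/ABD/- → run E
t=11: L0/L1/L2 = EH/ABD/- → run E
t=12: L0/L1/L2 = H/ABDE/- → run H
t=13: L0/L1/L2 = H/ABDE/- → run H
t=14: L0/L1/L2 = H/ABDE/- → run H
t=15: L0/L1/L2 = -/ABDEH/- → run A
t=16: L0/L1/L2 = -/ABDEH/- → run A
t=17: L0/L1/L2 = -/BDEH/- → run B
t=18: L0/L1/L2 = -/BDEH/- → run B
t=19: L0/L1/L2 = -/BDEH/- → run B
t=20: L0/L1/L2 = -/BDEH/- → run B
t=21: L0/L1/L2 = -/DEH/- → run D
t=22: L0/L1/L2 = -/DEH/- → run D
t=23: L0/L1/L2 = -/DEH/- → run D
t=24: L0/L1/L2 = -/EH/- → run E
t=25: L0/L1/L2 = -/EH/- → run E
t=26: L0/L1/L2 = -/EH/- → run E
t=27: L0/L1/L2 = -/H/- → run H
t=28: L0/L1/L2 = -/H/- → run H
t=29: (idle)
t=30: (idle)
t=31: (idle)
t=32: (idle)

context switches = 10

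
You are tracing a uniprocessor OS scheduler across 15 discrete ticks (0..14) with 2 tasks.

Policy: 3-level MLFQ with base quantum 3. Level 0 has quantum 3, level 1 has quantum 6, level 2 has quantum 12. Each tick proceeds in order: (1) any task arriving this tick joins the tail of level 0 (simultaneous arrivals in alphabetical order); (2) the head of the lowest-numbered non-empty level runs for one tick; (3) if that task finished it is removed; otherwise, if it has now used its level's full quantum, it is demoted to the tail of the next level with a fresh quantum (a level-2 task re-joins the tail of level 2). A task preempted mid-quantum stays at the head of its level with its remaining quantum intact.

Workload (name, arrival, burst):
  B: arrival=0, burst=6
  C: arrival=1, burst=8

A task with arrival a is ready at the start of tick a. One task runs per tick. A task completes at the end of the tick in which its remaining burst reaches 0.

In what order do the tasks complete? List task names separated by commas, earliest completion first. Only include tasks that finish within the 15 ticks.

t=0: L0/L1/L2 = B/-/- → run B
t=1: L0/L1/L2 = BC/-/- → run B
t=2: L0/L1/L2 = BC/-/- → run B
t=3: L0/L1/L2 = C/B/- → run C
t=4: L0/L1/L2 = C/B/- → run C
t=5: L0/L1/L2 = C/B/- → run C
t=6: L0/L1/L2 = -/BC/- → run B
t=7: L0/L1/L2 = -/BC/- → run B
t=8: L0/L1/L2 = -/BC/- → run B
t=9: L0/L1/L2 = -/C/- → run C
t=10: L0/L1/L2 = -/C/- → run C
t=11: L0/L1/L2 = -/C/- → run C
t=12: L0/L1/L2 = -/C/- → run C
t=13: L0/L1/L2 = -/C/- → run C
t=14: (idle)

completion order = B, C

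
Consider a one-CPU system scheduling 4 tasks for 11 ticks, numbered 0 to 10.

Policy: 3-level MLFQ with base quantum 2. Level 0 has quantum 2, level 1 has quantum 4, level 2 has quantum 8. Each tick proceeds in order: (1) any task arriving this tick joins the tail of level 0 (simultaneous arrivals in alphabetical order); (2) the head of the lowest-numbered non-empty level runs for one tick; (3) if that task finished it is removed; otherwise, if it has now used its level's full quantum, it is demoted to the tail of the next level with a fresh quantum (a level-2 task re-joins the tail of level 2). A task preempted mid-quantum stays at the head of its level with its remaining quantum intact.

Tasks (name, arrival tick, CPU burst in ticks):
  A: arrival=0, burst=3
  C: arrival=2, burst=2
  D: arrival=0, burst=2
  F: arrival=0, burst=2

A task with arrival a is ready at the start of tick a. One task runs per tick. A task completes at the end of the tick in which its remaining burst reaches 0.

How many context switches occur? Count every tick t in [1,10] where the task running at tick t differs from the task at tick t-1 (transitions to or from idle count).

t=0: L0/L1/L2 = ADF/-/- → run A
t=1: L0/L1/L2 = ADF/-/- → run A
t=2: L0/L1/L2 = DFC/A/- → run D
t=3: L0/L1/L2 = DFC/A/- → run D
t=4: L0/L1/L2 = FC/A/- → run F
t=5: L0/L1/L2 = FC/A/- → run F
t=6: L0/L1/L2 = C/A/- → run C
t=7: L0/L1/L2 = C/A/- → run C
t=8: L0/L1/L2 = -/A/- → run A
t=9: (idle)
t=10: (idle)

context switches = 5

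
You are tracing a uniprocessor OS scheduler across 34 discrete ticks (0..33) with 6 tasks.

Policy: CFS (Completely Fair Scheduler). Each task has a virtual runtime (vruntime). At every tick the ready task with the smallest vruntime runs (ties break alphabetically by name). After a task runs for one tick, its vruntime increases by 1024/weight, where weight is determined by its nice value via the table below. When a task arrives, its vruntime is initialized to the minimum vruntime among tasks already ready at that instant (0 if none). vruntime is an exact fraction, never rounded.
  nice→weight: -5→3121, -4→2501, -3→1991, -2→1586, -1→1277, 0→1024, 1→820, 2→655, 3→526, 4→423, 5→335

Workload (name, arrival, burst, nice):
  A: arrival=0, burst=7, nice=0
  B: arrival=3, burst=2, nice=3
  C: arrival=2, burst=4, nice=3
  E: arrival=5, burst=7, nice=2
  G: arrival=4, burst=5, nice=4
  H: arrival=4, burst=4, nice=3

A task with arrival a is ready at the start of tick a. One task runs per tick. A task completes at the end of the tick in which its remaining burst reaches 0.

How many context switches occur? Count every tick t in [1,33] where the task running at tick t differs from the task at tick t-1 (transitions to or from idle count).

t=0: vr[A=0] → run A
t=1: vr[A=1] → run A
t=2: vr[A=2 C=2] → run A
t=3: vr[A=3 B=2 C=2] → run B
t=4: vr[A=3 B=1038/263 C=2 G=2 H=2] → run C
t=5: vr[A=3 B=1038/263 C=1038/263 E=2 G=2 H=2] → run E
t=6: vr[A=3 B=1038/263 C=1038/263 E=2334/655 G=2 H=2] → run G
t=7: vr[A=3 B=1038/263 C=1038/263 E=2334/655 G=1870/423 H=2] → run H
t=8: vr[A=3 B=1038/263 C=1038/263 E=2334/655 G=1870/423 H=1038/263] → run A
t=9: vr[A=4 B=1038/263 C=1038/263 E=2334/655 G=1870/423 H=1038/263] → run E
t=10: vr[A=4 B=1038/263 C=1038/263 E=3358/655 G=1870/423 H=1038/263] → run B
t=11: vr[A=4 C=1038/263 E=3358/655 G=1870/423 H=1038/263] → run C
t=12: vr[A=4 C=1550/263 E=3358/655 G=1870/423 H=1038/263] → run H
t=13: vr[A=4 C=1550/263 E=3358/655 G=1870/423 H=1550/263] → run A
t=14: vr[A=5 C=1550/263 E=3358/655 G=1870/423 H=1550/263] → run G
t=15: vr[A=5 C=1550/263 E=3358/655 G=2894/423 H=1550/263] → run A
t=16: vr[A=6 C=1550/263 E=3358/655 G=2894/423 H=1550/263] → run E
t=17: vr[A=6 C=1550/263 E=4382/655 G=2894/423 H=1550/263] → run C
t=18: vr[A=6 C=2062/263 E=4382/655 G=2894/423 H=1550/263] → run H
t=19: vr[A=6 C=2062/263 E=4382/655 G=2894/423 H=2062/263] → run A
t=20: vr[C=2062/263 E=4382/655 G=2894/423 H=2062/263] → run E
t=21: vr[C=2062/263 E=5406/655 G=2894/423 H=2062/263] → run G
t=22: vr[C=2062/263 E=5406/655 G=1306/141 H=2062/263] → run C
t=23: vr[E=5406/655 G=1306/141 H=2062/263] → run H
t=24: vr[E=5406/655 G=1306/141] → run E
t=25: vr[E=1286/131 G=1306/141] → run G
t=26: vr[E=1286/131 G=4942/423] → run E
t=27: vr[E=7454/655 G=4942/423] → run E
t=28: vr[G=4942/423] → run G
t=29: (idle)
t=30: (idle)
t=31: (idle)
t=32: (idle)
t=33: (idle)

context switches = 26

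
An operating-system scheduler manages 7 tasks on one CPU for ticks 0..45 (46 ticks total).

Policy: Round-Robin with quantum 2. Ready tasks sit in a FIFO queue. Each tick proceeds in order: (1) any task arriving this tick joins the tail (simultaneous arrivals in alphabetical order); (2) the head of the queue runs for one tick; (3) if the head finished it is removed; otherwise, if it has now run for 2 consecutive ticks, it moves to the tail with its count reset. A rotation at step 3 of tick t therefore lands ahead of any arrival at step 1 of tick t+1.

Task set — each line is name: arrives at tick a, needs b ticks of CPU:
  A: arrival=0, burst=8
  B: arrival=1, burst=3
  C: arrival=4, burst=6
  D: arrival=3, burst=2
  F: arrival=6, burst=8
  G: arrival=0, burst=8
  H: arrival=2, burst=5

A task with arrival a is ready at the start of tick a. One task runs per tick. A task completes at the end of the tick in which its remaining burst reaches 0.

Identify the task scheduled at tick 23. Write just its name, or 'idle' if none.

t=0: queue=[A,G] q_used=0 → run A
t=1: queue=[A,G,B] q_used=1 → run A
t=2: queue=[G,B,A,H] q_used=0 → run G
t=3: queue=[G,B,A,H,D] q_used=1 → run G
t=4: queue=[B,A,H,D,G,C] q_used=0 → run B
t=5: queue=[B,A,H,D,G,C] q_used=1 → run B
t=6: queue=[A,H,D,G,C,B,F] q_used=0 → run A
t=7: queue=[A,H,D,G,C,B,F] q_used=1 → run A
t=8: queue=[H,D,G,C,B,F,A] q_used=0 → run H
t=9: queue=[H,D,G,C,B,F,A] q_used=1 → run H
t=10: queue=[D,G,C,B,F,A,H] q_used=0 → run D
t=11: queue=[D,G,C,B,F,A,H] q_used=1 → run D
t=12: queue=[G,C,B,F,A,H] q_used=0 → run G
t=13: queue=[G,C,B,F,A,H] q_used=1 → run G
t=14: queue=[C,B,F,A,H,G] q_used=0 → run C
t=15: queue=[C,B,F,A,H,G] q_used=1 → run C
t=16: queue=[B,F,A,H,G,C] q_used=0 → run B
t=17: queue=[F,A,H,G,C] q_used=0 → run F
t=18: queue=[F,A,H,G,C] q_used=1 → run F
t=19: queue=[A,H,G,C,F] q_used=0 → run A
t=20: queue=[A,H,G,C,F] q_used=1 → run A
t=21: queue=[H,G,C,F,A] q_used=0 → run H
t=22: queue=[H,G,C,F,A] q_used=1 → run H
t=23: queue=[G,C,F,A,H] q_used=0 → run G
t=24: queue=[G,C,F,A,H] q_used=1 → run G
t=25: queue=[C,F,A,H,G] q_used=0 → run C
t=26: queue=[C,F,A,H,G] q_used=1 → run C
t=27: queue=[F,A,H,G,C] q_used=0 → run F
t=28: queue=[F,A,H,G,C] q_used=1 → run F
t=29: queue=[A,H,G,C,F] q_used=0 → run A
t=30: queue=[A,H,G,C,F] q_used=1 → run A
t=31: queue=[H,G,C,F] q_used=0 → run H
t=32: queue=[G,C,F] q_used=0 → run G
t=33: queue=[G,C,F] q_used=1 → run G
t=34: queue=[C,F] q_used=0 → run C
t=35: queue=[C,F] q_used=1 → run C
t=36: queue=[F] q_used=0 → run F
t=37: queue=[F] q_used=1 → run F
t=38: queue=[F] q_used=0 → run F
t=39: queue=[F] q_used=1 → run F
t=40: (idle)
t=41: (idle)
t=42: (idle)
t=43: (idle)
t=44: (idle)
t=45: (idle)

running at tick 23 = G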